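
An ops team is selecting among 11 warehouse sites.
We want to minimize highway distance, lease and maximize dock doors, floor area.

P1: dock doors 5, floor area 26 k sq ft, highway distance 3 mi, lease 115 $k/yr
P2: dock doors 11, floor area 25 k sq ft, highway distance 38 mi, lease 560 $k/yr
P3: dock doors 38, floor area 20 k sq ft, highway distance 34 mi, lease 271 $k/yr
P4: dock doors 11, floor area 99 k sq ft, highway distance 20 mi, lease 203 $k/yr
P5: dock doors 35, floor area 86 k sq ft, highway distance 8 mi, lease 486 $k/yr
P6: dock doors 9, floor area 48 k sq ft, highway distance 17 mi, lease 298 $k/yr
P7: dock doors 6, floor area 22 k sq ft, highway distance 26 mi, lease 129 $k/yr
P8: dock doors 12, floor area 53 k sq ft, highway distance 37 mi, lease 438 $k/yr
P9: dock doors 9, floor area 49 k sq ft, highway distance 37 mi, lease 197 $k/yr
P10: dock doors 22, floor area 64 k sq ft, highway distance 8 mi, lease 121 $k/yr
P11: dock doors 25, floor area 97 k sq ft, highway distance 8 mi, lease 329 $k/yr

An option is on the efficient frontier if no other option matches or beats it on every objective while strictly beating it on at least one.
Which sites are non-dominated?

P1, P3, P4, P5, P10, P11

P1: not dominated (best highway distance).
P2: dominated by P4 (dock doors 11≥11, floor area 99≥25, highway distance 20≤38, lease 203≤560).
P3: not dominated (best dock doors).
P4: not dominated (best floor area).
P5: not dominated.
P6: dominated by P10 (dock doors 22≥9, floor area 64≥48, highway distance 8≤17, lease 121≤298).
P7: dominated by P10 (dock doors 22≥6, floor area 64≥22, highway distance 8≤26, lease 121≤129).
P8: dominated by P10 (dock doors 22≥12, floor area 64≥53, highway distance 8≤37, lease 121≤438).
P9: dominated by P10 (dock doors 22≥9, floor area 64≥49, highway distance 8≤37, lease 121≤197).
P10: not dominated.
P11: not dominated.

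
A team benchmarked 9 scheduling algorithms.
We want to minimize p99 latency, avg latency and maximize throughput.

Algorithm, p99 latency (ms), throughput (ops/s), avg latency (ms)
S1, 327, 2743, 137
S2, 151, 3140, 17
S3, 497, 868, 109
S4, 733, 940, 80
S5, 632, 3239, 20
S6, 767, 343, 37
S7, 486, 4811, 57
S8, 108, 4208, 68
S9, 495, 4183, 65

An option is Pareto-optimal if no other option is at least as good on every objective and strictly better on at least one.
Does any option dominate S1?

Yes

S2 vs S1: p99 latency 151≤327, throughput 3140≥2743, avg latency 17≤137 — S2 is at least as good on every objective and strictly better on at least one, so S2 dominates S1.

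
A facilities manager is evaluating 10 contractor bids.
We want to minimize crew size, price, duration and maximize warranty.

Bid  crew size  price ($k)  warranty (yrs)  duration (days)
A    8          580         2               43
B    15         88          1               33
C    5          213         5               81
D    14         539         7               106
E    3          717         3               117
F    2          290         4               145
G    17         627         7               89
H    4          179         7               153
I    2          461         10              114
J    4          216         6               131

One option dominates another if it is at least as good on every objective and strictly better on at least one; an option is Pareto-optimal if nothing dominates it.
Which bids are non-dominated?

A: not dominated.
B: not dominated (best price).
C: not dominated.
D: not dominated.
E: dominated by I (crew size 2≤3, price 461≤717, warranty 10≥3, duration 114≤117).
F: not dominated.
G: not dominated.
H: not dominated.
I: not dominated (best warranty).
J: not dominated.

A, B, C, D, F, G, H, I, J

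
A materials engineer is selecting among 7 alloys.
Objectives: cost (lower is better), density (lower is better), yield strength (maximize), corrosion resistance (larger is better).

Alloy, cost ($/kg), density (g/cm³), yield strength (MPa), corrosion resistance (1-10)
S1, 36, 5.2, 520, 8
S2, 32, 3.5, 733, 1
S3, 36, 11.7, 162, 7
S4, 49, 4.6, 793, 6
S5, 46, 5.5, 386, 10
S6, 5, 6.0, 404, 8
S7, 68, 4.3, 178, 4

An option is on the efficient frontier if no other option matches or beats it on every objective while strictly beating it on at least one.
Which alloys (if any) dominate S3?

S1, S6

S1: cost 36≤36, density 5.2≤11.7, yield strength 520≥162, corrosion resistance 8≥7 — dominates S3.
S6: cost 5≤36, density 6.0≤11.7, yield strength 404≥162, corrosion resistance 8≥7 — dominates S3.
Others (S2, S4, S5, S7) are each worse than S3 on at least one objective.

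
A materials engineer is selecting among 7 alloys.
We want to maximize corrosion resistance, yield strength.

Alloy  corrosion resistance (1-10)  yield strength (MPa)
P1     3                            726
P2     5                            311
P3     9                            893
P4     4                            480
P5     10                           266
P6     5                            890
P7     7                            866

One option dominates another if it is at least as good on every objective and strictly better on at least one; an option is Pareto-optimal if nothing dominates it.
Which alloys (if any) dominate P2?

P3: corrosion resistance 9≥5, yield strength 893≥311 — dominates P2.
P6: corrosion resistance 5≥5, yield strength 890≥311 — dominates P2.
P7: corrosion resistance 7≥5, yield strength 866≥311 — dominates P2.
Others (P1, P4, P5) are each worse than P2 on at least one objective.

P3, P6, P7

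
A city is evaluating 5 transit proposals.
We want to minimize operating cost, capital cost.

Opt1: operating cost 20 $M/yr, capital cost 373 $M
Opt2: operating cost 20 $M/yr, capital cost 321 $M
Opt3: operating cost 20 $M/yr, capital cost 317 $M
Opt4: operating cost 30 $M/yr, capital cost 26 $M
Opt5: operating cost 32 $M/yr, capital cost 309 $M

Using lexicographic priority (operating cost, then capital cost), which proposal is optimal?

First minimize operating cost: best is 20, kept {Opt1, Opt2, Opt3}.
Then minimize capital cost: best is 317, kept {Opt3}.

Opt3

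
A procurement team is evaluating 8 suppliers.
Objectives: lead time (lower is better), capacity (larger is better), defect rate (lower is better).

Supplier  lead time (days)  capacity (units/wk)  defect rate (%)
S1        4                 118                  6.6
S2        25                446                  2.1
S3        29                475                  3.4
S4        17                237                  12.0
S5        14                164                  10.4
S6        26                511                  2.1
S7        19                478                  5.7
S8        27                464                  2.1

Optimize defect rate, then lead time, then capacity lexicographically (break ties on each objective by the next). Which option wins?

S2

First minimize defect rate: best is 2.1, kept {S2, S6, S8}.
Then minimize lead time: best is 25, kept {S2}.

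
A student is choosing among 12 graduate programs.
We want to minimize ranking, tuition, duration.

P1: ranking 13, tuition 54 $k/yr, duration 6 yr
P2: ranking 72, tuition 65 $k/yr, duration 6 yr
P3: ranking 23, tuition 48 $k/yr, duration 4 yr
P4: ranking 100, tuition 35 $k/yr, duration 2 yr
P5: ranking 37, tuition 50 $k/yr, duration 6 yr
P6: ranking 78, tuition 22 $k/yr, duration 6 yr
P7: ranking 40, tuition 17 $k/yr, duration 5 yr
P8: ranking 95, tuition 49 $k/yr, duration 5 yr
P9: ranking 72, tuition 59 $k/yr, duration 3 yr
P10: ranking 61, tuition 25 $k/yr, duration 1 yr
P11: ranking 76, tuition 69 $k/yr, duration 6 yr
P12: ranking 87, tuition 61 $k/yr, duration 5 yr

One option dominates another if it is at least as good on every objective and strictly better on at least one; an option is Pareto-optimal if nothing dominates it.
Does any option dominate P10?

P1: worse on tuition (54 vs 25).
P2: worse on ranking (72 vs 61).
P3: worse on tuition (48 vs 25).
P4: worse on ranking (100 vs 61).
P5: worse on tuition (50 vs 25).
P6: worse on ranking (78 vs 61).
P7: worse on duration (5 vs 1).
P8: worse on ranking (95 vs 61).
P9: worse on ranking (72 vs 61).
P11: worse on ranking (76 vs 61).
P12: worse on ranking (87 vs 61).
No option is at least as good as P10 on every objective and strictly better on one.

No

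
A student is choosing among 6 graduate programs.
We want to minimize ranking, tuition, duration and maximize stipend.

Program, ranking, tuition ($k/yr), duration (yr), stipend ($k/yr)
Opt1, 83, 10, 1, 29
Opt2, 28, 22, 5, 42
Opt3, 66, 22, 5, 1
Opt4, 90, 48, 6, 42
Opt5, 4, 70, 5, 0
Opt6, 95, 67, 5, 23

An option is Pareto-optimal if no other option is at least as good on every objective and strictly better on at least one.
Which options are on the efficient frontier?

Opt1: not dominated (best tuition).
Opt2: not dominated.
Opt3: dominated by Opt2 (ranking 28≤66, tuition 22≤22, duration 5≤5, stipend 42≥1).
Opt4: dominated by Opt2 (ranking 28≤90, tuition 22≤48, duration 5≤6, stipend 42≥42).
Opt5: not dominated (best ranking).
Opt6: dominated by Opt1 (ranking 83≤95, tuition 10≤67, duration 1≤5, stipend 29≥23).

Opt1, Opt2, Opt5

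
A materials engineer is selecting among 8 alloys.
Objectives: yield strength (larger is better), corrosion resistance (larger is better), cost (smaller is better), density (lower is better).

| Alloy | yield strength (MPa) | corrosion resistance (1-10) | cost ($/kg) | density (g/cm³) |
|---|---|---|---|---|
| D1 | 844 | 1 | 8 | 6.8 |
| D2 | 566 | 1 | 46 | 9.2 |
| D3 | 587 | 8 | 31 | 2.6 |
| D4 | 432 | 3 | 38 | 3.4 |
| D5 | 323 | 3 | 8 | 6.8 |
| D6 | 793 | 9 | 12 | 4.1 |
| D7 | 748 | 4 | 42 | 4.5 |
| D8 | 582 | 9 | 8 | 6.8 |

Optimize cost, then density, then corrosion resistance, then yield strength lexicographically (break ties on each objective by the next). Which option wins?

D8

First minimize cost: best is 8, kept {D1, D5, D8}.
Then minimize density: best is 6.8, kept {D1, D5, D8}.
Then maximize corrosion resistance: best is 9, kept {D8}.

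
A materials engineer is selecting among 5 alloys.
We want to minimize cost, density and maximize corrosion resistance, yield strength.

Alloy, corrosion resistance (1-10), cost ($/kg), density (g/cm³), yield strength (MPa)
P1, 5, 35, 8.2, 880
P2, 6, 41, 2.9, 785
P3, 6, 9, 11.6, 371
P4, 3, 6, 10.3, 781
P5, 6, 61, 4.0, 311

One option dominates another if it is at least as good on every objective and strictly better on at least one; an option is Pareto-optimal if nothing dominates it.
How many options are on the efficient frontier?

4

P1: not dominated (best yield strength).
P2: not dominated (best density).
P3: not dominated.
P4: not dominated (best cost).
P5: dominated by P2 (corrosion resistance 6≥6, cost 41≤61, density 2.9≤4.0, yield strength 785≥311).
Pareto-optimal: P1, P2, P3, P4 → 4.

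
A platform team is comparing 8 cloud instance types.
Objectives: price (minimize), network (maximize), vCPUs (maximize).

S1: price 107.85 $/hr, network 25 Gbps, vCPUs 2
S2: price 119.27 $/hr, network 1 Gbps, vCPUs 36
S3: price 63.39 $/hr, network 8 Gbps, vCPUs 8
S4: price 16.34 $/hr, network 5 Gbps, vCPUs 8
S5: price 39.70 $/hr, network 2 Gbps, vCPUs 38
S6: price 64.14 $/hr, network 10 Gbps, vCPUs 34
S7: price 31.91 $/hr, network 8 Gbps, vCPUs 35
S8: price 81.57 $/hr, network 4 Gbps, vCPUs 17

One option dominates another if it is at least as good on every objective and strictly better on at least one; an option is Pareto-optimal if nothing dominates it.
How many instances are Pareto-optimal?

5

S1: not dominated (best network).
S2: dominated by S5 (price 39.70≤119.27, network 2≥1, vCPUs 38≥36).
S3: dominated by S7 (price 31.91≤63.39, network 8≥8, vCPUs 35≥8).
S4: not dominated (best price).
S5: not dominated (best vCPUs).
S6: not dominated.
S7: not dominated.
S8: dominated by S6 (price 64.14≤81.57, network 10≥4, vCPUs 34≥17).
Pareto-optimal: S1, S4, S5, S6, S7 → 5.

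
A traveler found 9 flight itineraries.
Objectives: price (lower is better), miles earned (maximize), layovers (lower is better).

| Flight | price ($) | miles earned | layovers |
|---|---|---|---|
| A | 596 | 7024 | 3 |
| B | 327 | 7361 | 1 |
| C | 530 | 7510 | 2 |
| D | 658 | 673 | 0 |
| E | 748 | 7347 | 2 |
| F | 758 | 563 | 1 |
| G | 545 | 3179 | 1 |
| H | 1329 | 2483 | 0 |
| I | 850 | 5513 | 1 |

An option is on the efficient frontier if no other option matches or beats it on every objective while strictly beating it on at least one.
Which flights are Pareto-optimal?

B, C, D, H

A: dominated by B (price 327≤596, miles earned 7361≥7024, layovers 1≤3).
B: not dominated (best price).
C: not dominated (best miles earned).
D: not dominated.
E: dominated by B (price 327≤748, miles earned 7361≥7347, layovers 1≤2).
F: dominated by B (price 327≤758, miles earned 7361≥563, layovers 1≤1).
G: dominated by B (price 327≤545, miles earned 7361≥3179, layovers 1≤1).
H: not dominated.
I: dominated by B (price 327≤850, miles earned 7361≥5513, layovers 1≤1).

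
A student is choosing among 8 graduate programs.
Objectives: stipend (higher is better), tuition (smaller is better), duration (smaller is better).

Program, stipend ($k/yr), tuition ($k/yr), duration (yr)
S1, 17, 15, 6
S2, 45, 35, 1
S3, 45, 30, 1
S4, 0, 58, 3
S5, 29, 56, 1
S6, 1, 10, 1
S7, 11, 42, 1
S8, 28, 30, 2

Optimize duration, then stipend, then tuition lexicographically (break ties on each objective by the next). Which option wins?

S3

First minimize duration: best is 1, kept {S2, S3, S5, S6, S7}.
Then maximize stipend: best is 45, kept {S2, S3}.
Then minimize tuition: best is 30, kept {S3}.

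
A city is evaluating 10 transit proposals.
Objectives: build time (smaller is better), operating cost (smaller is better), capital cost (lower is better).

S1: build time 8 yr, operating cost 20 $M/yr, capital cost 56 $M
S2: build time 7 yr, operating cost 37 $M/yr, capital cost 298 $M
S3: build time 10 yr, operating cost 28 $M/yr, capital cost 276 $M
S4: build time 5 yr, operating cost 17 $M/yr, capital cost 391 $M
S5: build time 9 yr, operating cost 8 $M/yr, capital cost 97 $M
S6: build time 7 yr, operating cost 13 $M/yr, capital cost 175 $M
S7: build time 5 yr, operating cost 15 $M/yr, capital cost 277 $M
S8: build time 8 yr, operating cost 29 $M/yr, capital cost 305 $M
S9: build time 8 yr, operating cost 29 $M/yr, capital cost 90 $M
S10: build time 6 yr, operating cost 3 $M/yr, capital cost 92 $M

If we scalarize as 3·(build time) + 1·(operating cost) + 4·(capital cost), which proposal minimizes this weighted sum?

S1

S1: 3·8 + 1·20 + 4·56 = 268
S2: 3·7 + 1·37 + 4·298 = 1250
S3: 3·10 + 1·28 + 4·276 = 1162
S4: 3·5 + 1·17 + 4·391 = 1596
S5: 3·9 + 1·8 + 4·97 = 423
S6: 3·7 + 1·13 + 4·175 = 734
S7: 3·5 + 1·15 + 4·277 = 1138
S8: 3·8 + 1·29 + 4·305 = 1273
S9: 3·8 + 1·29 + 4·90 = 413
S10: 3·6 + 1·3 + 4·92 = 389
Lowest: S1 at 268.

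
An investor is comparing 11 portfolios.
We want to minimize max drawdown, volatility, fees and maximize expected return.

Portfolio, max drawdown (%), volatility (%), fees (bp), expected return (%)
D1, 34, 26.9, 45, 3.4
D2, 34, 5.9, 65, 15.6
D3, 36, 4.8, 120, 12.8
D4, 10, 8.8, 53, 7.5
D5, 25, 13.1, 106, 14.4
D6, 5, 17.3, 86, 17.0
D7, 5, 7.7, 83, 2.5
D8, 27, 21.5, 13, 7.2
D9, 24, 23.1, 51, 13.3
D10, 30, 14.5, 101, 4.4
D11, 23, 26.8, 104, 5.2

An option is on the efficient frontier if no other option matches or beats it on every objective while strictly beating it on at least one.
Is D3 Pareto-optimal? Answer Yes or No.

D1: worse on volatility (26.9 vs 4.8).
D2: worse on volatility (5.9 vs 4.8).
D4: worse on volatility (8.8 vs 4.8).
D5: worse on volatility (13.1 vs 4.8).
D6: worse on volatility (17.3 vs 4.8).
D7: worse on volatility (7.7 vs 4.8).
D8: worse on volatility (21.5 vs 4.8).
D9: worse on volatility (23.1 vs 4.8).
D10: worse on volatility (14.5 vs 4.8).
D11: worse on volatility (26.8 vs 4.8).
No option is at least as good as D3 on every objective and strictly better on one.

Yes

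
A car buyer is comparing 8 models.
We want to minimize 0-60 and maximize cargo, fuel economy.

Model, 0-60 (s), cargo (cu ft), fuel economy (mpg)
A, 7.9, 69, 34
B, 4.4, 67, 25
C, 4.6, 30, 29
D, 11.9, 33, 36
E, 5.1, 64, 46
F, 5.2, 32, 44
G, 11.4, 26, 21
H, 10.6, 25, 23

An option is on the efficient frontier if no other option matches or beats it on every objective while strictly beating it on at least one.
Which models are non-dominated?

A, B, C, E

A: not dominated (best cargo).
B: not dominated (best 0-60).
C: not dominated.
D: dominated by E (0-60 5.1≤11.9, cargo 64≥33, fuel economy 46≥36).
E: not dominated (best fuel economy).
F: dominated by E (0-60 5.1≤5.2, cargo 64≥32, fuel economy 46≥44).
G: dominated by A (0-60 7.9≤11.4, cargo 69≥26, fuel economy 34≥21).
H: dominated by A (0-60 7.9≤10.6, cargo 69≥25, fuel economy 34≥23).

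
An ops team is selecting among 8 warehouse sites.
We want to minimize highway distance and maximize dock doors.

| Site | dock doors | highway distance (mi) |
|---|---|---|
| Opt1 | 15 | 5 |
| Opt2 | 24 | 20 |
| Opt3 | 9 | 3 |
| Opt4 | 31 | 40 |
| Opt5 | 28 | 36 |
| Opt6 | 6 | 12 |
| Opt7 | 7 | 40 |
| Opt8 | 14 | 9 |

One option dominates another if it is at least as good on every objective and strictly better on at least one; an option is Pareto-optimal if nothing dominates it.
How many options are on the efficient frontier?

5

Opt1: not dominated.
Opt2: not dominated.
Opt3: not dominated (best highway distance).
Opt4: not dominated (best dock doors).
Opt5: not dominated.
Opt6: dominated by Opt1 (dock doors 15≥6, highway distance 5≤12).
Opt7: dominated by Opt1 (dock doors 15≥7, highway distance 5≤40).
Opt8: dominated by Opt1 (dock doors 15≥14, highway distance 5≤9).
Pareto-optimal: Opt1, Opt2, Opt3, Opt4, Opt5 → 5.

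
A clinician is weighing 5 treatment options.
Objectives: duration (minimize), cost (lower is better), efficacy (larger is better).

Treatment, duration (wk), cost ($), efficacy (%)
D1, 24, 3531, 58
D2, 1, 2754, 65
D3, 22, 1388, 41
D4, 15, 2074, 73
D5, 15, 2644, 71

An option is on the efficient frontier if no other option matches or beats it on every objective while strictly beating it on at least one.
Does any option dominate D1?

D2 vs D1: duration 1≤24, cost 2754≤3531, efficacy 65≥58 — D2 is at least as good on every objective and strictly better on at least one, so D2 dominates D1.

Yes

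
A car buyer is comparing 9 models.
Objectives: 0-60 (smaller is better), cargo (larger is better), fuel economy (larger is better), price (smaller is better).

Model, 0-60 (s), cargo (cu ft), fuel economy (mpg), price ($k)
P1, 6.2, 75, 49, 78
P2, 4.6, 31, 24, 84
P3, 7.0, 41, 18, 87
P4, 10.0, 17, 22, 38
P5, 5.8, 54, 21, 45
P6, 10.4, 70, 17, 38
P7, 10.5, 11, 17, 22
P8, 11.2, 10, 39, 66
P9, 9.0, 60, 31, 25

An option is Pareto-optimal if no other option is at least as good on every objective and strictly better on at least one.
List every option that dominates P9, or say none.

none

P1: worse on price (78 vs 25).
P2: worse on cargo (31 vs 60).
P3: worse on cargo (41 vs 60).
P4: worse on 0-60 (10.0 vs 9.0).
P5: worse on cargo (54 vs 60).
P6: worse on 0-60 (10.4 vs 9.0).
P7: worse on 0-60 (10.5 vs 9.0).
P8: worse on 0-60 (11.2 vs 9.0).
No option dominates P9.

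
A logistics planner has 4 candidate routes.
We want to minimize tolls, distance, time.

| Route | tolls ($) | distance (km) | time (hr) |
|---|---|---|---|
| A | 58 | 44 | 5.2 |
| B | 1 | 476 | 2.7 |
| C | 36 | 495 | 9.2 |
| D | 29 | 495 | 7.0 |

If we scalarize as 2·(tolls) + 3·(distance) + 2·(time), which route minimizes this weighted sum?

A: 2·58 + 3·44 + 2·5.2 = 258.4
B: 2·1 + 3·476 + 2·2.7 = 1435.4
C: 2·36 + 3·495 + 2·9.2 = 1575.4
D: 2·29 + 3·495 + 2·7.0 = 1557.0
Lowest: A at 258.4.

A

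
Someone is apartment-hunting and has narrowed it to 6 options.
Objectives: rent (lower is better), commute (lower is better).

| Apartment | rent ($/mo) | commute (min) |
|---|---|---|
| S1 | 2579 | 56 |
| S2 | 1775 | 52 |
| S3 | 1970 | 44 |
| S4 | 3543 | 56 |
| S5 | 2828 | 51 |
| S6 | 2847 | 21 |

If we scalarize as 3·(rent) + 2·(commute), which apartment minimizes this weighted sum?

S1: 3·2579 + 2·56 = 7849
S2: 3·1775 + 2·52 = 5429
S3: 3·1970 + 2·44 = 5998
S4: 3·3543 + 2·56 = 10741
S5: 3·2828 + 2·51 = 8586
S6: 3·2847 + 2·21 = 8583
Lowest: S2 at 5429.

S2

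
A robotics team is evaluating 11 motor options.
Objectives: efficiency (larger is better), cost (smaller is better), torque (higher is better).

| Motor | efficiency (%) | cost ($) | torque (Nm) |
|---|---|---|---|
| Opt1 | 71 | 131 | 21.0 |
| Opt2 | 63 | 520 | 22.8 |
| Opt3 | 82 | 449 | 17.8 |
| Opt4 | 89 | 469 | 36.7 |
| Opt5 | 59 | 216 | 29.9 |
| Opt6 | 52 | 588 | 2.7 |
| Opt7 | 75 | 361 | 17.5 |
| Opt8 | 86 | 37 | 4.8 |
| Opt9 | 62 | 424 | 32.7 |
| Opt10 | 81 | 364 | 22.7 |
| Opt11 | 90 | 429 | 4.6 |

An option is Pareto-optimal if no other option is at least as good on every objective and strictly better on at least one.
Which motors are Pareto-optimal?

Opt1: not dominated.
Opt2: dominated by Opt4 (efficiency 89≥63, cost 469≤520, torque 36.7≥22.8).
Opt3: not dominated.
Opt4: not dominated (best torque).
Opt5: not dominated.
Opt6: dominated by Opt1 (efficiency 71≥52, cost 131≤588, torque 21.0≥2.7).
Opt7: not dominated.
Opt8: not dominated (best cost).
Opt9: not dominated.
Opt10: not dominated.
Opt11: not dominated (best efficiency).

Opt1, Opt3, Opt4, Opt5, Opt7, Opt8, Opt9, Opt10, Opt11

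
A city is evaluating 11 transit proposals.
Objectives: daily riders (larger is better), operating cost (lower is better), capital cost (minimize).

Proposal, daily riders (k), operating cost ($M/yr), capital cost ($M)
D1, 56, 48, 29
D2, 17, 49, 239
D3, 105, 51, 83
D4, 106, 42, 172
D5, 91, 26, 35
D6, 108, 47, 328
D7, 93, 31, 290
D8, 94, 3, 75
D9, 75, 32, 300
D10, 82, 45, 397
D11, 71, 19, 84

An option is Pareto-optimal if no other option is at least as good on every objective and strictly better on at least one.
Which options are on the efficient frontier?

D1, D3, D4, D5, D6, D8

D1: not dominated (best capital cost).
D2: dominated by D1 (daily riders 56≥17, operating cost 48≤49, capital cost 29≤239).
D3: not dominated.
D4: not dominated.
D5: not dominated.
D6: not dominated (best daily riders).
D7: dominated by D8 (daily riders 94≥93, operating cost 3≤31, capital cost 75≤290).
D8: not dominated (best operating cost).
D9: dominated by D5 (daily riders 91≥75, operating cost 26≤32, capital cost 35≤300).
D10: dominated by D4 (daily riders 106≥82, operating cost 42≤45, capital cost 172≤397).
D11: dominated by D8 (daily riders 94≥71, operating cost 3≤19, capital cost 75≤84).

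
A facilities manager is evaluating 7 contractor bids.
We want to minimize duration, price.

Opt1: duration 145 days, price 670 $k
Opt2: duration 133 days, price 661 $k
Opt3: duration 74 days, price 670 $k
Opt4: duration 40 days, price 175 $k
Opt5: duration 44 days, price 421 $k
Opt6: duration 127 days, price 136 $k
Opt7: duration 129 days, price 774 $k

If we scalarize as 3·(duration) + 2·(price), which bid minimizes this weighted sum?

Opt1: 3·145 + 2·670 = 1775
Opt2: 3·133 + 2·661 = 1721
Opt3: 3·74 + 2·670 = 1562
Opt4: 3·40 + 2·175 = 470
Opt5: 3·44 + 2·421 = 974
Opt6: 3·127 + 2·136 = 653
Opt7: 3·129 + 2·774 = 1935
Lowest: Opt4 at 470.

Opt4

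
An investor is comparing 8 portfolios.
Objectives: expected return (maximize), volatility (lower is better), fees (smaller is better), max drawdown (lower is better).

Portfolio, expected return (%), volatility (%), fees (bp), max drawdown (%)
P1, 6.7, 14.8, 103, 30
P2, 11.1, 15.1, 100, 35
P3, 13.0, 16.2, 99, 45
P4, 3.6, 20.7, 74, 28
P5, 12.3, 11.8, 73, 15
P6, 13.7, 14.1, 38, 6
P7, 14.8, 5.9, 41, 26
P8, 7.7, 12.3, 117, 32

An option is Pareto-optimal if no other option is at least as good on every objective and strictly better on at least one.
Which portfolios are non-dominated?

P1: dominated by P5 (expected return 12.3≥6.7, volatility 11.8≤14.8, fees 73≤103, max drawdown 15≤30).
P2: dominated by P5 (expected return 12.3≥11.1, volatility 11.8≤15.1, fees 73≤100, max drawdown 15≤35).
P3: dominated by P6 (expected return 13.7≥13.0, volatility 14.1≤16.2, fees 38≤99, max drawdown 6≤45).
P4: dominated by P5 (expected return 12.3≥3.6, volatility 11.8≤20.7, fees 73≤74, max drawdown 15≤28).
P5: not dominated.
P6: not dominated (best fees).
P7: not dominated (best expected return).
P8: dominated by P5 (expected return 12.3≥7.7, volatility 11.8≤12.3, fees 73≤117, max drawdown 15≤32).

P5, P6, P7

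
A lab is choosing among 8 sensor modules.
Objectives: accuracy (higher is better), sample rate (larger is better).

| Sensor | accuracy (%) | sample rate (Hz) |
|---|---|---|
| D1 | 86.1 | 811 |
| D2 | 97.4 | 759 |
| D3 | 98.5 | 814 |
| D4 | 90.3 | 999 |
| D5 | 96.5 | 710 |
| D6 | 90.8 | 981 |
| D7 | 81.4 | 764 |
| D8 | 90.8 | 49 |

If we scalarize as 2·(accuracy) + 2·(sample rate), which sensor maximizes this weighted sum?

D1: 2·86.1 + 2·811 = 1794.2
D2: 2·97.4 + 2·759 = 1712.8
D3: 2·98.5 + 2·814 = 1825.0
D4: 2·90.3 + 2·999 = 2178.6
D5: 2·96.5 + 2·710 = 1613.0
D6: 2·90.8 + 2·981 = 2143.6
D7: 2·81.4 + 2·764 = 1690.8
D8: 2·90.8 + 2·49 = 279.6
Highest: D4 at 2178.6.

D4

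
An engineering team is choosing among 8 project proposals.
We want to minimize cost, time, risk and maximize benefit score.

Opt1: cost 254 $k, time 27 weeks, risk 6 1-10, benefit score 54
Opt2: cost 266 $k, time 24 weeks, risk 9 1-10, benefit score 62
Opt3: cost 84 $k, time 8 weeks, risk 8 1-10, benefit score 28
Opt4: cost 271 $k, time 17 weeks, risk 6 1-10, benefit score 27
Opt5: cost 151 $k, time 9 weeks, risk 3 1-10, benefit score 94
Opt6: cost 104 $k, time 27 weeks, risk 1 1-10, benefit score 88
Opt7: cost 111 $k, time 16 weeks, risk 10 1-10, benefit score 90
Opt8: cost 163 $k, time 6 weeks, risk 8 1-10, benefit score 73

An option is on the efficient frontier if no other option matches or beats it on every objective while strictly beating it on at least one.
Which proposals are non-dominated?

Opt3, Opt5, Opt6, Opt7, Opt8

Opt1: dominated by Opt5 (cost 151≤254, time 9≤27, risk 3≤6, benefit score 94≥54).
Opt2: dominated by Opt5 (cost 151≤266, time 9≤24, risk 3≤9, benefit score 94≥62).
Opt3: not dominated (best cost).
Opt4: dominated by Opt5 (cost 151≤271, time 9≤17, risk 3≤6, benefit score 94≥27).
Opt5: not dominated (best benefit score).
Opt6: not dominated (best risk).
Opt7: not dominated.
Opt8: not dominated (best time).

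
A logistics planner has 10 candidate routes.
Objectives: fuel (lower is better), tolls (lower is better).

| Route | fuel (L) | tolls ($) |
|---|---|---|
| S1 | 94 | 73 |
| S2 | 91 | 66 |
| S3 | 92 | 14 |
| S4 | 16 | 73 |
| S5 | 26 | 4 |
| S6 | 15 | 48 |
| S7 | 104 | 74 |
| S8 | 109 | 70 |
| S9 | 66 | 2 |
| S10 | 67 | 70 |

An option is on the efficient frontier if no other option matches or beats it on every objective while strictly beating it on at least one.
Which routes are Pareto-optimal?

S1: dominated by S2 (fuel 91≤94, tolls 66≤73).
S2: dominated by S5 (fuel 26≤91, tolls 4≤66).
S3: dominated by S5 (fuel 26≤92, tolls 4≤14).
S4: dominated by S6 (fuel 15≤16, tolls 48≤73).
S5: not dominated.
S6: not dominated (best fuel).
S7: dominated by S1 (fuel 94≤104, tolls 73≤74).
S8: dominated by S2 (fuel 91≤109, tolls 66≤70).
S9: not dominated (best tolls).
S10: dominated by S5 (fuel 26≤67, tolls 4≤70).

S5, S6, S9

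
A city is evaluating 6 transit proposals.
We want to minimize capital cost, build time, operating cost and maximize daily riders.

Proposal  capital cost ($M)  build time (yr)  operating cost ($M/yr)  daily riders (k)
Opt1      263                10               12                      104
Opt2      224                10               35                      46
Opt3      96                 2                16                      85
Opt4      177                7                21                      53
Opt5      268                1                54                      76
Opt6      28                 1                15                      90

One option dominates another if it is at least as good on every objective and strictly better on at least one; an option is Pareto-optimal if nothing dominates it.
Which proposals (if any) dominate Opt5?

Opt6

Opt6: capital cost 28≤268, build time 1≤1, operating cost 15≤54, daily riders 90≥76 — dominates Opt5.
Others (Opt1, Opt2, Opt3, Opt4) are each worse than Opt5 on at least one objective.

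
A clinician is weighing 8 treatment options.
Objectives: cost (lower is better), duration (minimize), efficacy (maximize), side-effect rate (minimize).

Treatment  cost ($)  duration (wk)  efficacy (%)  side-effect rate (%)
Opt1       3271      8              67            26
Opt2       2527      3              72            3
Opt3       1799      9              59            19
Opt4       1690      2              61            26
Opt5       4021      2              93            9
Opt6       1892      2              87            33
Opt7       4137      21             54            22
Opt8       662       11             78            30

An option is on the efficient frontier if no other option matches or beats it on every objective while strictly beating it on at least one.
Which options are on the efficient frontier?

Opt2, Opt3, Opt4, Opt5, Opt6, Opt8

Opt1: dominated by Opt2 (cost 2527≤3271, duration 3≤8, efficacy 72≥67, side-effect rate 3≤26).
Opt2: not dominated (best side-effect rate).
Opt3: not dominated.
Opt4: not dominated.
Opt5: not dominated (best efficacy).
Opt6: not dominated.
Opt7: dominated by Opt2 (cost 2527≤4137, duration 3≤21, efficacy 72≥54, side-effect rate 3≤22).
Opt8: not dominated (best cost).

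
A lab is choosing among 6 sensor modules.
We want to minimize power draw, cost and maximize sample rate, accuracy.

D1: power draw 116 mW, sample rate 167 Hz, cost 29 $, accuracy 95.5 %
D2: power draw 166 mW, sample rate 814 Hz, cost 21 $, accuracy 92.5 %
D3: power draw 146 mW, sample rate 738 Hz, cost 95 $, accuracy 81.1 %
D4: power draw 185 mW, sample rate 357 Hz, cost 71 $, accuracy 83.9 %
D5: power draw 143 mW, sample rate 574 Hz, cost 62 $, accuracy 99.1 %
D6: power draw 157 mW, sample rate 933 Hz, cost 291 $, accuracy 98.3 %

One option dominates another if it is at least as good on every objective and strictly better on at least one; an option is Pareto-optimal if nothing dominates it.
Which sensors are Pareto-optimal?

D1, D2, D3, D5, D6

D1: not dominated (best power draw).
D2: not dominated (best cost).
D3: not dominated.
D4: dominated by D2 (power draw 166≤185, sample rate 814≥357, cost 21≤71, accuracy 92.5≥83.9).
D5: not dominated (best accuracy).
D6: not dominated (best sample rate).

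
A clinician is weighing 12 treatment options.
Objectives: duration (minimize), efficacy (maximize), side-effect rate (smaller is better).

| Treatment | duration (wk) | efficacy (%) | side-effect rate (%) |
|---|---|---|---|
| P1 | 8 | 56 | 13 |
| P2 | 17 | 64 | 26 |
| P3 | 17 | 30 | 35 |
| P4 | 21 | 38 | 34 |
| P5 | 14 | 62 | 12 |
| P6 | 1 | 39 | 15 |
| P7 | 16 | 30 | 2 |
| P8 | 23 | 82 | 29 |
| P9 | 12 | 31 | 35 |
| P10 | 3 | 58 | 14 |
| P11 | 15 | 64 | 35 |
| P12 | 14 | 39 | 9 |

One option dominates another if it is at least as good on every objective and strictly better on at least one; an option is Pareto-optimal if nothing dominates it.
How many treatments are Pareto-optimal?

9

P1: not dominated.
P2: not dominated.
P3: dominated by P1 (duration 8≤17, efficacy 56≥30, side-effect rate 13≤35).
P4: dominated by P1 (duration 8≤21, efficacy 56≥38, side-effect rate 13≤34).
P5: not dominated.
P6: not dominated (best duration).
P7: not dominated (best side-effect rate).
P8: not dominated (best efficacy).
P9: dominated by P1 (duration 8≤12, efficacy 56≥31, side-effect rate 13≤35).
P10: not dominated.
P11: not dominated.
P12: not dominated.
Pareto-optimal: P1, P2, P5, P6, P7, P8, P10, P11, P12 → 9.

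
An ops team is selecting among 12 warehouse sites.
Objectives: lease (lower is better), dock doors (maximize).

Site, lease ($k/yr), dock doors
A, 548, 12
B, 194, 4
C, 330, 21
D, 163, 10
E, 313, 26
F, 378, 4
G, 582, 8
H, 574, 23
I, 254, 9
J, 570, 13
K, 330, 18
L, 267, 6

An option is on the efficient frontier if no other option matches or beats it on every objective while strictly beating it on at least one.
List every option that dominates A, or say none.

C: lease 330≤548, dock doors 21≥12 — dominates A.
E: lease 313≤548, dock doors 26≥12 — dominates A.
K: lease 330≤548, dock doors 18≥12 — dominates A.
Others (B, D, F, G, H, I, J, L) are each worse than A on at least one objective.

C, E, K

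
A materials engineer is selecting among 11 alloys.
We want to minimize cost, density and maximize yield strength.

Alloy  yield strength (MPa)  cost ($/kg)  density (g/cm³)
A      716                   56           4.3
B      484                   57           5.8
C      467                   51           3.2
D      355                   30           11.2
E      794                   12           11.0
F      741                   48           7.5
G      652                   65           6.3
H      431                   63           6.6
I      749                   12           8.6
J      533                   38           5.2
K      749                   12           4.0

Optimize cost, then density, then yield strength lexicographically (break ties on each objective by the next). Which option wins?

First minimize cost: best is 12, kept {E, I, K}.
Then minimize density: best is 4.0, kept {K}.

K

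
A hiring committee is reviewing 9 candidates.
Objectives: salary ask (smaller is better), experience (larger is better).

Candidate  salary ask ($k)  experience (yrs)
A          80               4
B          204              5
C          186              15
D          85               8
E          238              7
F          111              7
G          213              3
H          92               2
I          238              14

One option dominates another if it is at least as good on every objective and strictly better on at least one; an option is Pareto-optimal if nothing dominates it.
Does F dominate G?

F vs G: salary ask 111≤213, experience 7≥3 — F is at least as good on every objective with at least one strict improvement.

Yes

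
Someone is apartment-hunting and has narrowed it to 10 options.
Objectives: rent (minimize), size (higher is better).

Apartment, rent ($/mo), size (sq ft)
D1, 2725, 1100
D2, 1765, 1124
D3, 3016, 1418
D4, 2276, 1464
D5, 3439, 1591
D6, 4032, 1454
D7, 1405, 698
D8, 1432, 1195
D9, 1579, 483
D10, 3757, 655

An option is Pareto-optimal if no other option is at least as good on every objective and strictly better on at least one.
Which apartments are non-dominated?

D1: dominated by D2 (rent 1765≤2725, size 1124≥1100).
D2: dominated by D8 (rent 1432≤1765, size 1195≥1124).
D3: dominated by D4 (rent 2276≤3016, size 1464≥1418).
D4: not dominated.
D5: not dominated (best size).
D6: dominated by D4 (rent 2276≤4032, size 1464≥1454).
D7: not dominated (best rent).
D8: not dominated.
D9: dominated by D7 (rent 1405≤1579, size 698≥483).
D10: dominated by D1 (rent 2725≤3757, size 1100≥655).

D4, D5, D7, D8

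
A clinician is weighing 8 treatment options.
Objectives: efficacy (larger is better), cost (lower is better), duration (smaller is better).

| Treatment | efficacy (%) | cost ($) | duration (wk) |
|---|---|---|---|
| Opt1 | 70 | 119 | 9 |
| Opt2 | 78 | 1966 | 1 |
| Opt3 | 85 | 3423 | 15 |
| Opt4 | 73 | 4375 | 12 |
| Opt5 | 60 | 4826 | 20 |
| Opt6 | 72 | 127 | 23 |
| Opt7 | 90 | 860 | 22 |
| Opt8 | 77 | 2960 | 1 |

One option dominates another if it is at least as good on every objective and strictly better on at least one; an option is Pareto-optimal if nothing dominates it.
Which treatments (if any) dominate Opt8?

Opt2: efficacy 78≥77, cost 1966≤2960, duration 1≤1 — dominates Opt8.
Others (Opt1, Opt3, Opt4, Opt5, Opt6, Opt7) are each worse than Opt8 on at least one objective.

Opt2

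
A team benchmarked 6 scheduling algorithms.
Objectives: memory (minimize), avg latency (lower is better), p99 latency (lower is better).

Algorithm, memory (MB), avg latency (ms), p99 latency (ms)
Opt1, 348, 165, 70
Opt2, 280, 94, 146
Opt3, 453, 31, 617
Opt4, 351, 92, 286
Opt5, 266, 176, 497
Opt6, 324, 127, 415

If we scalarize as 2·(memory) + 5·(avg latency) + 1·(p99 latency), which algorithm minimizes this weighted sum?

Opt2

Opt1: 2·348 + 5·165 + 1·70 = 1591
Opt2: 2·280 + 5·94 + 1·146 = 1176
Opt3: 2·453 + 5·31 + 1·617 = 1678
Opt4: 2·351 + 5·92 + 1·286 = 1448
Opt5: 2·266 + 5·176 + 1·497 = 1909
Opt6: 2·324 + 5·127 + 1·415 = 1698
Lowest: Opt2 at 1176.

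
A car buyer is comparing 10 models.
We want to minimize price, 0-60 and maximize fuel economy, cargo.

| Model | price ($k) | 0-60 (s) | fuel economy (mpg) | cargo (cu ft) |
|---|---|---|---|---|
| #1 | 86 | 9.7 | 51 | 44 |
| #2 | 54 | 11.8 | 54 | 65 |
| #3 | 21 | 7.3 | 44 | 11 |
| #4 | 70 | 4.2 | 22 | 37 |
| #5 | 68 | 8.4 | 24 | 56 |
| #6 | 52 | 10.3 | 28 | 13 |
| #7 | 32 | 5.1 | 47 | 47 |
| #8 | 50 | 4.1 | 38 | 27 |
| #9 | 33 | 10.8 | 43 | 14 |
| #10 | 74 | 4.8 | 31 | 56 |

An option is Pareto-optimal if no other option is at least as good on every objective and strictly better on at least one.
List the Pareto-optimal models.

#1, #2, #3, #4, #5, #7, #8, #10

#1: not dominated.
#2: not dominated (best fuel economy).
#3: not dominated (best price).
#4: not dominated.
#5: not dominated.
#6: dominated by #7 (price 32≤52, 0-60 5.1≤10.3, fuel economy 47≥28, cargo 47≥13).
#7: not dominated.
#8: not dominated (best 0-60).
#9: dominated by #7 (price 32≤33, 0-60 5.1≤10.8, fuel economy 47≥43, cargo 47≥14).
#10: not dominated.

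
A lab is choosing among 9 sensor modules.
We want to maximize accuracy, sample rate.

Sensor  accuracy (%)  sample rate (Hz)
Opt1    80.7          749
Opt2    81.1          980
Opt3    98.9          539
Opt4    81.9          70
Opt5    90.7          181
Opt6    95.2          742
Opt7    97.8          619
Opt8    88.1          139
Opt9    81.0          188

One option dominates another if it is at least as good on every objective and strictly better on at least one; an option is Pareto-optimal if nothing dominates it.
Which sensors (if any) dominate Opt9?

Opt2, Opt3, Opt6, Opt7

Opt2: accuracy 81.1≥81.0, sample rate 980≥188 — dominates Opt9.
Opt3: accuracy 98.9≥81.0, sample rate 539≥188 — dominates Opt9.
Opt6: accuracy 95.2≥81.0, sample rate 742≥188 — dominates Opt9.
Opt7: accuracy 97.8≥81.0, sample rate 619≥188 — dominates Opt9.
Others (Opt1, Opt4, Opt5, Opt8) are each worse than Opt9 on at least one objective.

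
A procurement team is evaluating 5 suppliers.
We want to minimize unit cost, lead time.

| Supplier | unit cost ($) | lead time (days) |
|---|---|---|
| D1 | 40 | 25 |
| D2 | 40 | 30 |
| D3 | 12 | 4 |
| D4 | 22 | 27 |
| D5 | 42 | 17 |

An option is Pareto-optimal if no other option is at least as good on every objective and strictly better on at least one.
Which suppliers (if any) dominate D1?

D3

D3: unit cost 12≤40, lead time 4≤25 — dominates D1.
Others (D2, D4, D5) are each worse than D1 on at least one objective.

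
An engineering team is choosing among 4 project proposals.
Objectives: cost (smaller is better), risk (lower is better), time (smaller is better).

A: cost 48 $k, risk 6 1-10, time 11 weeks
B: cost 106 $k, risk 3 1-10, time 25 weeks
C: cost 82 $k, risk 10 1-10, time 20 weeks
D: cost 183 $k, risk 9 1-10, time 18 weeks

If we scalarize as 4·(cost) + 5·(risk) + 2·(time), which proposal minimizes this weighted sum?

A: 4·48 + 5·6 + 2·11 = 244
B: 4·106 + 5·3 + 2·25 = 489
C: 4·82 + 5·10 + 2·20 = 418
D: 4·183 + 5·9 + 2·18 = 813
Lowest: A at 244.

A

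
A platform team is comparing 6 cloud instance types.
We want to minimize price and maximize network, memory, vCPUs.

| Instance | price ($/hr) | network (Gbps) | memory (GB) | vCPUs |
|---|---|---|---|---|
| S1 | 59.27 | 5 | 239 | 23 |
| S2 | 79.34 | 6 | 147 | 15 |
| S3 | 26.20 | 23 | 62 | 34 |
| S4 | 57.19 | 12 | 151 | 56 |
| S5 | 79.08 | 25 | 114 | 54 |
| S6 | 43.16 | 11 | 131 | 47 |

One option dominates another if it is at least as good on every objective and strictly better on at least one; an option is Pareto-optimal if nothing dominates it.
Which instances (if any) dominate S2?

S4: price 57.19≤79.34, network 12≥6, memory 151≥147, vCPUs 56≥15 — dominates S2.
Others (S1, S3, S5, S6) are each worse than S2 on at least one objective.

S4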